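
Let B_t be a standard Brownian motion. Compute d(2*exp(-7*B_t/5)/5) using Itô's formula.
d(2*exp(-7*B_t/5)/5) = (49*exp(-7*B_t/5)/125) dt + (-14*exp(-7*B_t/5)/25) dB_t

Itô's formula for f(B_t) gives d f(B_t) = f'(B_t) dB_t + (1/2) f''(B_t) dt. Compute derivatives of f(x) = 2*exp(-7*x/5)/5:
  f'(x)  = -14*exp(-7*x/5)/25
  f''(x) = 98*exp(-7*x/5)/125
Substitute x = B_t and multiply the f'' term by 1/2:
  drift     = (1/2) * (98*exp(-7*x/5)/125) evaluated at B_t = 49*exp(-7*B_t/5)/125
  diffusion = (-14*exp(-7*x/5)/25) evaluated at B_t = -14*exp(-7*B_t/5)/25
Therefore d(2*exp(-7*B_t/5)/5) = (49*exp(-7*B_t/5)/125) dt + (-14*exp(-7*B_t/5)/25) dB_t.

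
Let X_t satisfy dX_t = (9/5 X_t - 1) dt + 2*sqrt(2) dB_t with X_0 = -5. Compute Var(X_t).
Var(X_t) = 20*exp(18*t/5)/9 - 20/9

The variance V(t) = Var(X_t) satisfies V'(t) = 2 a V(t) + c^2 with V(0) = 0 (drift coefficient is linear in X, diffusion is constant). With a = 9/5, c = 2*sqrt(2), the solution is
  V(t) = (c^2 / (2 a)) * (exp(2 a t) - 1)
       = ((2*sqrt(2))^2 / (2*(9/5))) * (exp((18/5) t) - 1)
       = 20*exp(18*t/5)/9 - 20/9.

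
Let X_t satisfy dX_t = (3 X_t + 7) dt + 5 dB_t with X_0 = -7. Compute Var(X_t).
Var(X_t) = 25*exp(6*t)/6 - 25/6

The variance V(t) = Var(X_t) satisfies V'(t) = 2 a V(t) + c^2 with V(0) = 0 (drift coefficient is linear in X, diffusion is constant). With a = 3, c = 5, the solution is
  V(t) = (c^2 / (2 a)) * (exp(2 a t) - 1)
       = (5^2 / (2*3)) * (exp(6 t) - 1)
       = 25*exp(6*t)/6 - 25/6.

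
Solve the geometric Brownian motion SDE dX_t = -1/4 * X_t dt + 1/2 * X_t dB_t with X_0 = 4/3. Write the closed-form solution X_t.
X_t = 4/3 * exp((-3/8) * t + (1/2) * B_t)

For GBM dX = mu X dt + sigma X dB with X_0 = x_0, apply Itô to Y = log X: dY = (mu - sigma^2/2) dt + sigma dB, so Y_t = log(x_0) + (mu - sigma^2/2) t + sigma B_t and hence X_t = x_0 * exp((mu - sigma^2/2) t + sigma B_t).
With mu = -1/4, sigma = 1/2, x_0 = 4/3, this gives:
  X_t = 4/3 * exp((-3/8) * t + (1/2) * B_t).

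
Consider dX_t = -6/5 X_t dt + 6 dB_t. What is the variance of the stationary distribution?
lim Var(X_t) = 15

The OU SDE dX = -theta X dt + sigma dB admits the integrating factor exp(theta t): d(exp(theta t) X_t) = sigma exp(theta t) dB_t. Integrating from 0 to t gives X_t = x_0 * exp(-theta t) + sigma * int_0^t exp(-theta (t-s)) dB_s for any initial x_0. The Itô integral has variance (by the Itô isometry) sigma^2 * int_0^t exp(-2 theta (t - s)) ds = sigma^2 * (1 - exp(-2 theta t)) / (2 theta), independent of x_0.
With theta = 6/5, sigma = 6:
  Var(X_t) = (6)^2 * (1 - exp(-2*6/5 t)) / (2 * 6/5) = 15 - 15*exp(-12*t/5).
As t -> infinity, exp(-2*6/5 t) -> 0, so the stationary variance is sigma^2 / (2 theta) = 15.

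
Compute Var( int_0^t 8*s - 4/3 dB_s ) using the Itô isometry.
Var = 16*t*(12*t^2 - 6*t + 1)/9

The Itô integral of a deterministic integrand f(s) has mean 0 because each increment f(s) * (B_{s+ds} - B_s) has mean 0. By the Itô isometry:
  Var( int_0^t f(s) dB_s ) = E[ (int_0^t f(s) dB_s)^2 ] = int_0^t f(s)^2 ds.
Here f(s) = 8*s - 4/3, so f(s)^2 = 16*(6*s - 1)^2/9. Integrate:
  int_0^t (16*(6*s - 1)^2/9) ds = 16*t*(12*t^2 - 6*t + 1)/9.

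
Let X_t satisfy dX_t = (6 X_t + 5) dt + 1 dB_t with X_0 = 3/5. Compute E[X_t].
E[X_t] = 43*exp(6*t)/30 - 5/6

Taking expectations and using E[dB_t] = 0, the mean m(t) = E[X_t] satisfies the ODE m'(t) = a m(t) + b with m(0) = x_0. With a = 6, b = 5, x_0 = 3/5, the solution is
  m(t) = x_0 * exp(a t) + (b/a) * (exp(a t) - 1)
       = (3/5) * exp(6 t) + (5/6) * (exp(6 t) - 1)
       = 43*exp(6*t)/30 - 5/6.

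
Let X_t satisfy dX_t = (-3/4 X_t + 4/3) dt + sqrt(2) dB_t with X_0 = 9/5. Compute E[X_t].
E[X_t] = 16/9 + exp(-3*t/4)/45

Taking expectations and using E[dB_t] = 0, the mean m(t) = E[X_t] satisfies the ODE m'(t) = a m(t) + b with m(0) = x_0. With a = -3/4, b = 4/3, x_0 = 9/5, the solution is
  m(t) = x_0 * exp(a t) + (b/a) * (exp(a t) - 1)
       = (9/5) * exp((-3/4) t) + ((4/3)/(-3/4)) * (exp((-3/4) t) - 1)
       = 16/9 + exp(-3*t/4)/45.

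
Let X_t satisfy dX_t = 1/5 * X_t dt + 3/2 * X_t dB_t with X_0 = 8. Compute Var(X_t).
Var(X_t) = 64*(exp(9*t/4) - 1)*exp(2*t/5)

For GBM dX = mu X dt + sigma X dB with X_0 = x_0, apply Itô to Y = log X: dY = (mu - sigma^2/2) dt + sigma dB, so Y_t = log(x_0) + (mu - sigma^2/2) t + sigma B_t and hence X_t = x_0 * exp((mu - sigma^2/2) t + sigma B_t).
With mu = 1/5, sigma = 3/2, x_0 = 8, this gives:
  X_t = 8 * exp((-37/40) * t + (3/2) * B_t).
Since sigma*B_t ~ Normal(0, sigma^2 t), E[exp(sigma*B_t)] = exp(sigma^2 t / 2); so E[X_t] = x_0 * exp((mu - sigma^2/2) t) * exp(sigma^2 t / 2) = x_0 * exp(mu t) = 8*exp(t/5).
Var(X_t) = E[X_t^2] - (E[X_t])^2 = x_0^2 * exp(2 mu t) * (exp(sigma^2 t) - 1) = 64*(exp(9*t/4) - 1)*exp(2*t/5).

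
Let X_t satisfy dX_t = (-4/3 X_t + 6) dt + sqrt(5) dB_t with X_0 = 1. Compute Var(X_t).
Var(X_t) = 15/8 - 15*exp(-8*t/3)/8

The variance V(t) = Var(X_t) satisfies V'(t) = 2 a V(t) + c^2 with V(0) = 0 (drift coefficient is linear in X, diffusion is constant). With a = -4/3, c = sqrt(5), the solution is
  V(t) = (c^2 / (2 a)) * (exp(2 a t) - 1)
       = (sqrt(5)^2 / (2*(-4/3))) * (exp((-8/3) t) - 1)
       = 15/8 - 15*exp(-8*t/3)/8.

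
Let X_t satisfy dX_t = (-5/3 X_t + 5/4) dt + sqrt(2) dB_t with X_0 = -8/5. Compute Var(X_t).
Var(X_t) = 3/5 - 3*exp(-10*t/3)/5

The variance V(t) = Var(X_t) satisfies V'(t) = 2 a V(t) + c^2 with V(0) = 0 (drift coefficient is linear in X, diffusion is constant). With a = -5/3, c = sqrt(2), the solution is
  V(t) = (c^2 / (2 a)) * (exp(2 a t) - 1)
       = (sqrt(2)^2 / (2*(-5/3))) * (exp((-10/3) t) - 1)
       = 3/5 - 3*exp(-10*t/3)/5.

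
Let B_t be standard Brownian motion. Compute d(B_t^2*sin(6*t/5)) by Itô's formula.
d(B_t^2*sin(6*t/5)) = (6*B_t^2*cos(6*t/5)/5 + sin(6*t/5)) dt + (2*B_t*sin(6*t/5)) dB_t

Itô's formula for f(t, x): d f(t, B_t) = (f_t + (1/2) f_xx) dt + f_x dB_t. Compute partials of f(t, x) = x^2*sin(6*t/5):
  f_t(t,x)  = 6*x^2*cos(6*t/5)/5
  f_x(t,x)  = 2*x*sin(6*t/5)
  f_xx(t,x) = 2*sin(6*t/5)
Assemble drift = f_t + (1/2) f_xx = 6*x^2*cos(6*t/5)/5 + sin(6*t/5) and diffusion = f_x = 2*x*sin(6*t/5). Substituting x = B_t:
  d(B_t^2*sin(6*t/5)) = (6*B_t^2*cos(6*t/5)/5 + sin(6*t/5)) dt + (2*B_t*sin(6*t/5)) dB_t.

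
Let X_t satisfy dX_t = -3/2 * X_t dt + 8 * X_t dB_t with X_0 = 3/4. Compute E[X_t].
E[X_t] = 3*exp(-3*t/2)/4

For GBM dX = mu X dt + sigma X dB with X_0 = x_0, apply Itô to Y = log X: dY = (mu - sigma^2/2) dt + sigma dB, so Y_t = log(x_0) + (mu - sigma^2/2) t + sigma B_t and hence X_t = x_0 * exp((mu - sigma^2/2) t + sigma B_t).
With mu = -3/2, sigma = 8, x_0 = 3/4, this gives:
  X_t = 3/4 * exp((-67/2) * t + (8) * B_t).
Since sigma*B_t ~ Normal(0, sigma^2 t), E[exp(sigma*B_t)] = exp(sigma^2 t / 2); so E[X_t] = x_0 * exp((mu - sigma^2/2) t) * exp(sigma^2 t / 2) = x_0 * exp(mu t) = 3*exp(-3*t/2)/4.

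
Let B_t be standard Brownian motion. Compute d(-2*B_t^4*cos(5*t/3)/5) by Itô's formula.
d(-2*B_t^4*cos(5*t/3)/5) = (2*B_t^2*(5*B_t^2*sin(5*t/3) - 18*cos(5*t/3))/15) dt + (-8*B_t^3*cos(5*t/3)/5) dB_t

Itô's formula for f(t, x): d f(t, B_t) = (f_t + (1/2) f_xx) dt + f_x dB_t. Compute partials of f(t, x) = -2*x^4*cos(5*t/3)/5:
  f_t(t,x)  = 2*x^4*sin(5*t/3)/3
  f_x(t,x)  = -8*x^3*cos(5*t/3)/5
  f_xx(t,x) = -24*x^2*cos(5*t/3)/5
Assemble drift = f_t + (1/2) f_xx = 2*x^2*(5*x^2*sin(5*t/3) - 18*cos(5*t/3))/15 and diffusion = f_x = -8*x^3*cos(5*t/3)/5. Substituting x = B_t:
  d(-2*B_t^4*cos(5*t/3)/5) = (2*B_t^2*(5*B_t^2*sin(5*t/3) - 18*cos(5*t/3))/15) dt + (-8*B_t^3*cos(5*t/3)/5) dB_t.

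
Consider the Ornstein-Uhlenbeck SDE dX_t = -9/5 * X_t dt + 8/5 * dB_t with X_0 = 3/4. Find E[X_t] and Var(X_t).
E[X_t] = 3*exp(-9*t/5)/4; Var(X_t) = 32/45 - 32*exp(-18*t/5)/45

The OU SDE dX = -theta X dt + sigma dB admits the integrating factor exp(theta t): d(exp(theta t) X_t) = sigma exp(theta t) dB_t. Integrating from 0 to t:
  X_t = x_0 * exp(-theta t) + sigma * int_0^t exp(-theta (t-s)) dB_s.
The Itô integral has mean 0 and (by the Itô isometry) variance sigma^2 * int_0^t exp(-2 theta (t - s)) ds = sigma^2 * (1 - exp(-2 theta t)) / (2 theta).
With theta = 9/5, sigma = 8/5, x_0 = 3/4:
  E[X_t] = 3/4 * exp(-9/5 t) = 3*exp(-9*t/5)/4
  Var(X_t) = (8/5)^2 * (1 - exp(-2*9/5 t)) / (2 * 9/5) = 32/45 - 32*exp(-18*t/5)/45.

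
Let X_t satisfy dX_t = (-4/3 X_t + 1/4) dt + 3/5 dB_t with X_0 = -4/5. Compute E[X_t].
E[X_t] = 3/16 - 79*exp(-4*t/3)/80

Taking expectations and using E[dB_t] = 0, the mean m(t) = E[X_t] satisfies the ODE m'(t) = a m(t) + b with m(0) = x_0. With a = -4/3, b = 1/4, x_0 = -4/5, the solution is
  m(t) = x_0 * exp(a t) + (b/a) * (exp(a t) - 1)
       = (-4/5) * exp((-4/3) t) + ((1/4)/(-4/3)) * (exp((-4/3) t) - 1)
       = 3/16 - 79*exp(-4*t/3)/80.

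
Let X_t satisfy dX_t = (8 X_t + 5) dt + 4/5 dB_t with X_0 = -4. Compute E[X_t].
E[X_t] = -27*exp(8*t)/8 - 5/8

Taking expectations and using E[dB_t] = 0, the mean m(t) = E[X_t] satisfies the ODE m'(t) = a m(t) + b with m(0) = x_0. With a = 8, b = 5, x_0 = -4, the solution is
  m(t) = x_0 * exp(a t) + (b/a) * (exp(a t) - 1)
       = (-4) * exp(8 t) + (5/8) * (exp(8 t) - 1)
       = -27*exp(8*t)/8 - 5/8.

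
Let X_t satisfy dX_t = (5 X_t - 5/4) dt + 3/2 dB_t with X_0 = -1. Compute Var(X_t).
Var(X_t) = 9*exp(10*t)/40 - 9/40

The variance V(t) = Var(X_t) satisfies V'(t) = 2 a V(t) + c^2 with V(0) = 0 (drift coefficient is linear in X, diffusion is constant). With a = 5, c = 3/2, the solution is
  V(t) = (c^2 / (2 a)) * (exp(2 a t) - 1)
       = ((3/2)^2 / (2*5)) * (exp(10 t) - 1)
       = 9*exp(10*t)/40 - 9/40.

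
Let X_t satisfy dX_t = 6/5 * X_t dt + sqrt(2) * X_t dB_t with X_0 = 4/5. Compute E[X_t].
E[X_t] = 4*exp(6*t/5)/5

For GBM dX = mu X dt + sigma X dB with X_0 = x_0, apply Itô to Y = log X: dY = (mu - sigma^2/2) dt + sigma dB, so Y_t = log(x_0) + (mu - sigma^2/2) t + sigma B_t and hence X_t = x_0 * exp((mu - sigma^2/2) t + sigma B_t).
With mu = 6/5, sigma = sqrt(2), x_0 = 4/5, this gives:
  X_t = 4/5 * exp((1/5) * t + (sqrt(2)) * B_t).
Since sigma*B_t ~ Normal(0, sigma^2 t), E[exp(sigma*B_t)] = exp(sigma^2 t / 2); so E[X_t] = x_0 * exp((mu - sigma^2/2) t) * exp(sigma^2 t / 2) = x_0 * exp(mu t) = 4*exp(6*t/5)/5.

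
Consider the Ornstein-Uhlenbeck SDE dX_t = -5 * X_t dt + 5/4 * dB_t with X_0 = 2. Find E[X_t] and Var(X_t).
E[X_t] = 2*exp(-5*t); Var(X_t) = 5/32 - 5*exp(-10*t)/32

The OU SDE dX = -theta X dt + sigma dB admits the integrating factor exp(theta t): d(exp(theta t) X_t) = sigma exp(theta t) dB_t. Integrating from 0 to t:
  X_t = x_0 * exp(-theta t) + sigma * int_0^t exp(-theta (t-s)) dB_s.
The Itô integral has mean 0 and (by the Itô isometry) variance sigma^2 * int_0^t exp(-2 theta (t - s)) ds = sigma^2 * (1 - exp(-2 theta t)) / (2 theta).
With theta = 5, sigma = 5/4, x_0 = 2:
  E[X_t] = 2 * exp(-5 t) = 2*exp(-5*t)
  Var(X_t) = (5/4)^2 * (1 - exp(-2*5 t)) / (2 * 5) = 5/32 - 5*exp(-10*t)/32.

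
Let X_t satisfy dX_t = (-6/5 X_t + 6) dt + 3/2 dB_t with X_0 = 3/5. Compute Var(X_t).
Var(X_t) = 15/16 - 15*exp(-12*t/5)/16

The variance V(t) = Var(X_t) satisfies V'(t) = 2 a V(t) + c^2 with V(0) = 0 (drift coefficient is linear in X, diffusion is constant). With a = -6/5, c = 3/2, the solution is
  V(t) = (c^2 / (2 a)) * (exp(2 a t) - 1)
       = ((3/2)^2 / (2*(-6/5))) * (exp((-12/5) t) - 1)
       = 15/16 - 15*exp(-12*t/5)/16.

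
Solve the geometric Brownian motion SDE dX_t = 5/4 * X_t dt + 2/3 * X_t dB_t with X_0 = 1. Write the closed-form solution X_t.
X_t = 1 * exp((37/36) * t + (2/3) * B_t)

For GBM dX = mu X dt + sigma X dB with X_0 = x_0, apply Itô to Y = log X: dY = (mu - sigma^2/2) dt + sigma dB, so Y_t = log(x_0) + (mu - sigma^2/2) t + sigma B_t and hence X_t = x_0 * exp((mu - sigma^2/2) t + sigma B_t).
With mu = 5/4, sigma = 2/3, x_0 = 1, this gives:
  X_t = 1 * exp((37/36) * t + (2/3) * B_t).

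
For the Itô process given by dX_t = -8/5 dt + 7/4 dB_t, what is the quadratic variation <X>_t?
<X>_t = 49*t/16

For an Itô process dX_t = a(t) dt + b(t) dB_t, the quadratic variation is <X>_t = int_0^t b(s)^2 ds (the drift term does not contribute). Here b(s) = 7/4, so
  b(s)^2 = 49/16.
Integrating from 0 to t:
  <X>_t = int_0^t (49/16) ds = 49*t/16.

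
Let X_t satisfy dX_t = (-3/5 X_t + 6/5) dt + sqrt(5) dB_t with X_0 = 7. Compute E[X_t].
E[X_t] = 2 + 5*exp(-3*t/5)

Taking expectations and using E[dB_t] = 0, the mean m(t) = E[X_t] satisfies the ODE m'(t) = a m(t) + b with m(0) = x_0. With a = -3/5, b = 6/5, x_0 = 7, the solution is
  m(t) = x_0 * exp(a t) + (b/a) * (exp(a t) - 1)
       = 7 * exp((-3/5) t) + ((6/5)/(-3/5)) * (exp((-3/5) t) - 1)
       = 2 + 5*exp(-3*t/5).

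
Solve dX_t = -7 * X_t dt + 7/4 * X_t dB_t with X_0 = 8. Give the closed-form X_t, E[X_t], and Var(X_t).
X_t = 8 * exp((-273/32) t + (7/4) B_t); E[X_t] = 8*exp(-7*t); Var(X_t) = (64*exp(49*t/16) - 64)*exp(-14*t)

For GBM dX = mu X dt + sigma X dB with X_0 = x_0, apply Itô to Y = log X: dY = (mu - sigma^2/2) dt + sigma dB, so Y_t = log(x_0) + (mu - sigma^2/2) t + sigma B_t and hence X_t = x_0 * exp((mu - sigma^2/2) t + sigma B_t).
With mu = -7, sigma = 7/4, x_0 = 8, this gives:
  X_t = 8 * exp((-273/32) * t + (7/4) * B_t).
Since sigma*B_t ~ Normal(0, sigma^2 t), E[exp(sigma*B_t)] = exp(sigma^2 t / 2); so E[X_t] = x_0 * exp((mu - sigma^2/2) t) * exp(sigma^2 t / 2) = x_0 * exp(mu t) = 8*exp(-7*t).
Var(X_t) = E[X_t^2] - (E[X_t])^2 = x_0^2 * exp(2 mu t) * (exp(sigma^2 t) - 1) = (64*exp(49*t/16) - 64)*exp(-14*t).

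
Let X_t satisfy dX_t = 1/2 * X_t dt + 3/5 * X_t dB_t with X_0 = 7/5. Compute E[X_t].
E[X_t] = 7*exp(t/2)/5

For GBM dX = mu X dt + sigma X dB with X_0 = x_0, apply Itô to Y = log X: dY = (mu - sigma^2/2) dt + sigma dB, so Y_t = log(x_0) + (mu - sigma^2/2) t + sigma B_t and hence X_t = x_0 * exp((mu - sigma^2/2) t + sigma B_t).
With mu = 1/2, sigma = 3/5, x_0 = 7/5, this gives:
  X_t = 7/5 * exp((8/25) * t + (3/5) * B_t).
Since sigma*B_t ~ Normal(0, sigma^2 t), E[exp(sigma*B_t)] = exp(sigma^2 t / 2); so E[X_t] = x_0 * exp((mu - sigma^2/2) t) * exp(sigma^2 t / 2) = x_0 * exp(mu t) = 7*exp(t/2)/5.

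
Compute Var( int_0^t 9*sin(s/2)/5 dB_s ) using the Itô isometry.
Var = 81*t/50 - 81*sin(t)/50

The Itô integral of a deterministic integrand f(s) has mean 0 because each increment f(s) * (B_{s+ds} - B_s) has mean 0. By the Itô isometry:
  Var( int_0^t f(s) dB_s ) = E[ (int_0^t f(s) dB_s)^2 ] = int_0^t f(s)^2 ds.
Here f(s) = 9*sin(s/2)/5, so f(s)^2 = 81*sin(s/2)^2/25. Integrate:
  int_0^t (81*sin(s/2)^2/25) ds = 81*t/50 - 81*sin(t)/50.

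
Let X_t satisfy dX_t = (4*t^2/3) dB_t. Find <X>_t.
<X>_t = 16*t^5/45

For an Itô process dX_t = a(t) dt + b(t) dB_t, the quadratic variation is <X>_t = int_0^t b(s)^2 ds (the drift term does not contribute). Here b(s) = 4*s^2/3, so
  b(s)^2 = 16*s^4/9.
Integrating from 0 to t:
  <X>_t = int_0^t (16*s^4/9) ds = 16*t^5/45.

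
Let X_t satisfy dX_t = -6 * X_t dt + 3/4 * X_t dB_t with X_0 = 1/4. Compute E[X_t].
E[X_t] = exp(-6*t)/4

For GBM dX = mu X dt + sigma X dB with X_0 = x_0, apply Itô to Y = log X: dY = (mu - sigma^2/2) dt + sigma dB, so Y_t = log(x_0) + (mu - sigma^2/2) t + sigma B_t and hence X_t = x_0 * exp((mu - sigma^2/2) t + sigma B_t).
With mu = -6, sigma = 3/4, x_0 = 1/4, this gives:
  X_t = 1/4 * exp((-201/32) * t + (3/4) * B_t).
Since sigma*B_t ~ Normal(0, sigma^2 t), E[exp(sigma*B_t)] = exp(sigma^2 t / 2); so E[X_t] = x_0 * exp((mu - sigma^2/2) t) * exp(sigma^2 t / 2) = x_0 * exp(mu t) = exp(-6*t)/4.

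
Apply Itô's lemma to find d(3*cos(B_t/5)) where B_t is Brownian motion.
d(3*cos(B_t/5)) = (-3*cos(B_t/5)/50) dt + (-3*sin(B_t/5)/5) dB_t

Itô's formula for f(B_t) gives d f(B_t) = f'(B_t) dB_t + (1/2) f''(B_t) dt. Compute derivatives of f(x) = 3*cos(x/5):
  f'(x)  = -3*sin(x/5)/5
  f''(x) = -3*cos(x/5)/25
Substitute x = B_t and multiply the f'' term by 1/2:
  drift     = (1/2) * (-3*cos(x/5)/25) evaluated at B_t = -3*cos(B_t/5)/50
  diffusion = (-3*sin(x/5)/5) evaluated at B_t = -3*sin(B_t/5)/5
Therefore d(3*cos(B_t/5)) = (-3*cos(B_t/5)/50) dt + (-3*sin(B_t/5)/5) dB_t.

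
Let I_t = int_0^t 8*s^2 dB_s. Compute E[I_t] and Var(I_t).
E[I_t] = 0; Var(I_t) = 64*t^5/5

The Itô integral of a deterministic integrand f(s) has mean 0 because each increment f(s) * (B_{s+ds} - B_s) has mean 0. By the Itô isometry:
  Var( int_0^t f(s) dB_s ) = E[ (int_0^t f(s) dB_s)^2 ] = int_0^t f(s)^2 ds.
Here f(s) = 8*s^2, so f(s)^2 = 64*s^4. Integrate:
  int_0^t (64*s^4) ds = 64*t^5/5.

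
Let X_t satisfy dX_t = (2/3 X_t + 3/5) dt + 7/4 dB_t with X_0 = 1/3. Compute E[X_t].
E[X_t] = 37*exp(2*t/3)/30 - 9/10

Taking expectations and using E[dB_t] = 0, the mean m(t) = E[X_t] satisfies the ODE m'(t) = a m(t) + b with m(0) = x_0. With a = 2/3, b = 3/5, x_0 = 1/3, the solution is
  m(t) = x_0 * exp(a t) + (b/a) * (exp(a t) - 1)
       = (1/3) * exp((2/3) t) + ((3/5)/(2/3)) * (exp((2/3) t) - 1)
       = 37*exp(2*t/3)/30 - 9/10.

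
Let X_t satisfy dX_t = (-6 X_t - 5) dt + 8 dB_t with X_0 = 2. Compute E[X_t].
E[X_t] = -5/6 + 17*exp(-6*t)/6

Taking expectations and using E[dB_t] = 0, the mean m(t) = E[X_t] satisfies the ODE m'(t) = a m(t) + b with m(0) = x_0. With a = -6, b = -5, x_0 = 2, the solution is
  m(t) = x_0 * exp(a t) + (b/a) * (exp(a t) - 1)
       = 2 * exp((-6) t) + ((-5)/(-6)) * (exp((-6) t) - 1)
       = -5/6 + 17*exp(-6*t)/6.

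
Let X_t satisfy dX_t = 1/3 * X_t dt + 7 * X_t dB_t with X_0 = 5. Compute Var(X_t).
Var(X_t) = 25*(exp(49*t) - 1)*exp(2*t/3)

For GBM dX = mu X dt + sigma X dB with X_0 = x_0, apply Itô to Y = log X: dY = (mu - sigma^2/2) dt + sigma dB, so Y_t = log(x_0) + (mu - sigma^2/2) t + sigma B_t and hence X_t = x_0 * exp((mu - sigma^2/2) t + sigma B_t).
With mu = 1/3, sigma = 7, x_0 = 5, this gives:
  X_t = 5 * exp((-145/6) * t + (7) * B_t).
Since sigma*B_t ~ Normal(0, sigma^2 t), E[exp(sigma*B_t)] = exp(sigma^2 t / 2); so E[X_t] = x_0 * exp((mu - sigma^2/2) t) * exp(sigma^2 t / 2) = x_0 * exp(mu t) = 5*exp(t/3).
Var(X_t) = E[X_t^2] - (E[X_t])^2 = x_0^2 * exp(2 mu t) * (exp(sigma^2 t) - 1) = 25*(exp(49*t) - 1)*exp(2*t/3).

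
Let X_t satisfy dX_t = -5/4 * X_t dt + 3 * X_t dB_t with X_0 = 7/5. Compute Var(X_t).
Var(X_t) = (49*exp(9*t) - 49)*exp(-5*t/2)/25

For GBM dX = mu X dt + sigma X dB with X_0 = x_0, apply Itô to Y = log X: dY = (mu - sigma^2/2) dt + sigma dB, so Y_t = log(x_0) + (mu - sigma^2/2) t + sigma B_t and hence X_t = x_0 * exp((mu - sigma^2/2) t + sigma B_t).
With mu = -5/4, sigma = 3, x_0 = 7/5, this gives:
  X_t = 7/5 * exp((-23/4) * t + (3) * B_t).
Since sigma*B_t ~ Normal(0, sigma^2 t), E[exp(sigma*B_t)] = exp(sigma^2 t / 2); so E[X_t] = x_0 * exp((mu - sigma^2/2) t) * exp(sigma^2 t / 2) = x_0 * exp(mu t) = 7*exp(-5*t/4)/5.
Var(X_t) = E[X_t^2] - (E[X_t])^2 = x_0^2 * exp(2 mu t) * (exp(sigma^2 t) - 1) = (49*exp(9*t) - 49)*exp(-5*t/2)/25.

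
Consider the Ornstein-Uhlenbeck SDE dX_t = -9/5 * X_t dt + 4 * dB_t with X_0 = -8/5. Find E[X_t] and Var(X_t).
E[X_t] = -8*exp(-9*t/5)/5; Var(X_t) = 40/9 - 40*exp(-18*t/5)/9

The OU SDE dX = -theta X dt + sigma dB admits the integrating factor exp(theta t): d(exp(theta t) X_t) = sigma exp(theta t) dB_t. Integrating from 0 to t:
  X_t = x_0 * exp(-theta t) + sigma * int_0^t exp(-theta (t-s)) dB_s.
The Itô integral has mean 0 and (by the Itô isometry) variance sigma^2 * int_0^t exp(-2 theta (t - s)) ds = sigma^2 * (1 - exp(-2 theta t)) / (2 theta).
With theta = 9/5, sigma = 4, x_0 = -8/5:
  E[X_t] = -8/5 * exp(-9/5 t) = -8*exp(-9*t/5)/5
  Var(X_t) = (4)^2 * (1 - exp(-2*9/5 t)) / (2 * 9/5) = 40/9 - 40*exp(-18*t/5)/9.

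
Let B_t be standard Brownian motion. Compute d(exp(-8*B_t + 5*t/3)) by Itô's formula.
d(exp(-8*B_t + 5*t/3)) = (101*exp(-8*B_t + 5*t/3)/3) dt + (-8*exp(-8*B_t + 5*t/3)) dB_t

Itô's formula for f(t, x): d f(t, B_t) = (f_t + (1/2) f_xx) dt + f_x dB_t. Compute partials of f(t, x) = exp(5*t/3 - 8*x):
  f_t(t,x)  = 5*exp(5*t/3 - 8*x)/3
  f_x(t,x)  = -8*exp(5*t/3 - 8*x)
  f_xx(t,x) = 64*exp(5*t/3 - 8*x)
Assemble drift = f_t + (1/2) f_xx = 101*exp(5*t/3 - 8*x)/3 and diffusion = f_x = -8*exp(5*t/3 - 8*x). Substituting x = B_t:
  d(exp(-8*B_t + 5*t/3)) = (101*exp(-8*B_t + 5*t/3)/3) dt + (-8*exp(-8*B_t + 5*t/3)) dB_t.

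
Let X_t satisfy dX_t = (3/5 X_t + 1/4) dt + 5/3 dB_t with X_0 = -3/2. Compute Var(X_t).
Var(X_t) = 125*exp(6*t/5)/54 - 125/54

The variance V(t) = Var(X_t) satisfies V'(t) = 2 a V(t) + c^2 with V(0) = 0 (drift coefficient is linear in X, diffusion is constant). With a = 3/5, c = 5/3, the solution is
  V(t) = (c^2 / (2 a)) * (exp(2 a t) - 1)
       = ((5/3)^2 / (2*(3/5))) * (exp((6/5) t) - 1)
       = 125*exp(6*t/5)/54 - 125/54.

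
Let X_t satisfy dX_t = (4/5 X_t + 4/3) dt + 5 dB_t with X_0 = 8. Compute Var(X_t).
Var(X_t) = 125*exp(8*t/5)/8 - 125/8

The variance V(t) = Var(X_t) satisfies V'(t) = 2 a V(t) + c^2 with V(0) = 0 (drift coefficient is linear in X, diffusion is constant). With a = 4/5, c = 5, the solution is
  V(t) = (c^2 / (2 a)) * (exp(2 a t) - 1)
       = (5^2 / (2*(4/5))) * (exp((8/5) t) - 1)
       = 125*exp(8*t/5)/8 - 125/8.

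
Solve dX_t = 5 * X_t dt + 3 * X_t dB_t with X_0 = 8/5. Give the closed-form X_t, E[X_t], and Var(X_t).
X_t = 8/5 * exp((1/2) t + (3) B_t); E[X_t] = 8*exp(5*t)/5; Var(X_t) = 64*(exp(9*t) - 1)*exp(10*t)/25

For GBM dX = mu X dt + sigma X dB with X_0 = x_0, apply Itô to Y = log X: dY = (mu - sigma^2/2) dt + sigma dB, so Y_t = log(x_0) + (mu - sigma^2/2) t + sigma B_t and hence X_t = x_0 * exp((mu - sigma^2/2) t + sigma B_t).
With mu = 5, sigma = 3, x_0 = 8/5, this gives:
  X_t = 8/5 * exp((1/2) * t + (3) * B_t).
Since sigma*B_t ~ Normal(0, sigma^2 t), E[exp(sigma*B_t)] = exp(sigma^2 t / 2); so E[X_t] = x_0 * exp((mu - sigma^2/2) t) * exp(sigma^2 t / 2) = x_0 * exp(mu t) = 8*exp(5*t)/5.
Var(X_t) = E[X_t^2] - (E[X_t])^2 = x_0^2 * exp(2 mu t) * (exp(sigma^2 t) - 1) = 64*(exp(9*t) - 1)*exp(10*t)/25.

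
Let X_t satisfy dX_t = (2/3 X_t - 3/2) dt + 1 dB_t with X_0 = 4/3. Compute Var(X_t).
Var(X_t) = 3*exp(4*t/3)/4 - 3/4

The variance V(t) = Var(X_t) satisfies V'(t) = 2 a V(t) + c^2 with V(0) = 0 (drift coefficient is linear in X, diffusion is constant). With a = 2/3, c = 1, the solution is
  V(t) = (c^2 / (2 a)) * (exp(2 a t) - 1)
       = (1^2 / (2*(2/3))) * (exp((4/3) t) - 1)
       = 3*exp(4*t/3)/4 - 3/4.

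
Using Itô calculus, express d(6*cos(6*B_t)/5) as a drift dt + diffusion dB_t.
d(6*cos(6*B_t)/5) = (-108*cos(6*B_t)/5) dt + (-36*sin(6*B_t)/5) dB_t

Itô's formula for f(B_t) gives d f(B_t) = f'(B_t) dB_t + (1/2) f''(B_t) dt. Compute derivatives of f(x) = 6*cos(6*x)/5:
  f'(x)  = -36*sin(6*x)/5
  f''(x) = -216*cos(6*x)/5
Substitute x = B_t and multiply the f'' term by 1/2:
  drift     = (1/2) * (-216*cos(6*x)/5) evaluated at B_t = -108*cos(6*B_t)/5
  diffusion = (-36*sin(6*x)/5) evaluated at B_t = -36*sin(6*B_t)/5
Therefore d(6*cos(6*B_t)/5) = (-108*cos(6*B_t)/5) dt + (-36*sin(6*B_t)/5) dB_t.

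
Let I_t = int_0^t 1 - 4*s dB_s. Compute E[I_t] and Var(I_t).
E[I_t] = 0; Var(I_t) = t*(16*t^2 - 12*t + 3)/3

The Itô integral of a deterministic integrand f(s) has mean 0 because each increment f(s) * (B_{s+ds} - B_s) has mean 0. By the Itô isometry:
  Var( int_0^t f(s) dB_s ) = E[ (int_0^t f(s) dB_s)^2 ] = int_0^t f(s)^2 ds.
Here f(s) = 1 - 4*s, so f(s)^2 = (4*s - 1)^2. Integrate:
  int_0^t ((4*s - 1)^2) ds = t*(16*t^2 - 12*t + 3)/3.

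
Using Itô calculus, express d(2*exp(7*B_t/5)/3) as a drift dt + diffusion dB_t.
d(2*exp(7*B_t/5)/3) = (49*exp(7*B_t/5)/75) dt + (14*exp(7*B_t/5)/15) dB_t

Itô's formula for f(B_t) gives d f(B_t) = f'(B_t) dB_t + (1/2) f''(B_t) dt. Compute derivatives of f(x) = 2*exp(7*x/5)/3:
  f'(x)  = 14*exp(7*x/5)/15
  f''(x) = 98*exp(7*x/5)/75
Substitute x = B_t and multiply the f'' term by 1/2:
  drift     = (1/2) * (98*exp(7*x/5)/75) evaluated at B_t = 49*exp(7*B_t/5)/75
  diffusion = (14*exp(7*x/5)/15) evaluated at B_t = 14*exp(7*B_t/5)/15
Therefore d(2*exp(7*B_t/5)/3) = (49*exp(7*B_t/5)/75) dt + (14*exp(7*B_t/5)/15) dB_t.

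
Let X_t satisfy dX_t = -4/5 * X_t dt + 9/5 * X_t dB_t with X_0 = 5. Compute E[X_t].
E[X_t] = 5*exp(-4*t/5)

For GBM dX = mu X dt + sigma X dB with X_0 = x_0, apply Itô to Y = log X: dY = (mu - sigma^2/2) dt + sigma dB, so Y_t = log(x_0) + (mu - sigma^2/2) t + sigma B_t and hence X_t = x_0 * exp((mu - sigma^2/2) t + sigma B_t).
With mu = -4/5, sigma = 9/5, x_0 = 5, this gives:
  X_t = 5 * exp((-121/50) * t + (9/5) * B_t).
Since sigma*B_t ~ Normal(0, sigma^2 t), E[exp(sigma*B_t)] = exp(sigma^2 t / 2); so E[X_t] = x_0 * exp((mu - sigma^2/2) t) * exp(sigma^2 t / 2) = x_0 * exp(mu t) = 5*exp(-4*t/5).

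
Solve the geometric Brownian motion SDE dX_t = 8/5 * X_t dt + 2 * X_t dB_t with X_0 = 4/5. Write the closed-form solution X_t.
X_t = 4/5 * exp((-2/5) * t + (2) * B_t)

For GBM dX = mu X dt + sigma X dB with X_0 = x_0, apply Itô to Y = log X: dY = (mu - sigma^2/2) dt + sigma dB, so Y_t = log(x_0) + (mu - sigma^2/2) t + sigma B_t and hence X_t = x_0 * exp((mu - sigma^2/2) t + sigma B_t).
With mu = 8/5, sigma = 2, x_0 = 4/5, this gives:
  X_t = 4/5 * exp((-2/5) * t + (2) * B_t).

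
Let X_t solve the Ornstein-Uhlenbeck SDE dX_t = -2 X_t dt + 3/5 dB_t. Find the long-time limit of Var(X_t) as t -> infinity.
lim Var(X_t) = 9/100

The OU SDE dX = -theta X dt + sigma dB admits the integrating factor exp(theta t): d(exp(theta t) X_t) = sigma exp(theta t) dB_t. Integrating from 0 to t gives X_t = x_0 * exp(-theta t) + sigma * int_0^t exp(-theta (t-s)) dB_s for any initial x_0. The Itô integral has variance (by the Itô isometry) sigma^2 * int_0^t exp(-2 theta (t - s)) ds = sigma^2 * (1 - exp(-2 theta t)) / (2 theta), independent of x_0.
With theta = 2, sigma = 3/5:
  Var(X_t) = (3/5)^2 * (1 - exp(-2*2 t)) / (2 * 2) = 9/100 - 9*exp(-4*t)/100.
As t -> infinity, exp(-2*2 t) -> 0, so the stationary variance is sigma^2 / (2 theta) = 9/100.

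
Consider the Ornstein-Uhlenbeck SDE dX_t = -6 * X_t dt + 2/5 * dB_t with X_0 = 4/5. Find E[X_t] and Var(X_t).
E[X_t] = 4*exp(-6*t)/5; Var(X_t) = 1/75 - exp(-12*t)/75

The OU SDE dX = -theta X dt + sigma dB admits the integrating factor exp(theta t): d(exp(theta t) X_t) = sigma exp(theta t) dB_t. Integrating from 0 to t:
  X_t = x_0 * exp(-theta t) + sigma * int_0^t exp(-theta (t-s)) dB_s.
The Itô integral has mean 0 and (by the Itô isometry) variance sigma^2 * int_0^t exp(-2 theta (t - s)) ds = sigma^2 * (1 - exp(-2 theta t)) / (2 theta).
With theta = 6, sigma = 2/5, x_0 = 4/5:
  E[X_t] = 4/5 * exp(-6 t) = 4*exp(-6*t)/5
  Var(X_t) = (2/5)^2 * (1 - exp(-2*6 t)) / (2 * 6) = 1/75 - exp(-12*t)/75.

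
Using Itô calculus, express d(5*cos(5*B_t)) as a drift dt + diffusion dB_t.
d(5*cos(5*B_t)) = (-125*cos(5*B_t)/2) dt + (-25*sin(5*B_t)) dB_t

Itô's formula for f(B_t) gives d f(B_t) = f'(B_t) dB_t + (1/2) f''(B_t) dt. Compute derivatives of f(x) = 5*cos(5*x):
  f'(x)  = -25*sin(5*x)
  f''(x) = -125*cos(5*x)
Substitute x = B_t and multiply the f'' term by 1/2:
  drift     = (1/2) * (-125*cos(5*x)) evaluated at B_t = -125*cos(5*B_t)/2
  diffusion = (-25*sin(5*x)) evaluated at B_t = -25*sin(5*B_t)
Therefore d(5*cos(5*B_t)) = (-125*cos(5*B_t)/2) dt + (-25*sin(5*B_t)) dB_t.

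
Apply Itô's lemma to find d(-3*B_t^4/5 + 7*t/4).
d(-3*B_t^4/5 + 7*t/4) = (7/4 - 18*B_t^2/5) dt + (-12*B_t^3/5) dB_t

Itô's formula for f(t, x): d f(t, B_t) = (f_t + (1/2) f_xx) dt + f_x dB_t. Compute partials of f(t, x) = 7*t/4 - 3*x^4/5:
  f_t(t,x)  = 7/4
  f_x(t,x)  = -12*x^3/5
  f_xx(t,x) = -36*x^2/5
Assemble drift = f_t + (1/2) f_xx = 7/4 - 18*x^2/5 and diffusion = f_x = -12*x^3/5. Substituting x = B_t:
  d(-3*B_t^4/5 + 7*t/4) = (7/4 - 18*B_t^2/5) dt + (-12*B_t^3/5) dB_t.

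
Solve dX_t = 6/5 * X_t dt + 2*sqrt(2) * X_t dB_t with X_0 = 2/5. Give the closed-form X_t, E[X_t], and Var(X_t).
X_t = 2/5 * exp((-14/5) t + (2*sqrt(2)) B_t); E[X_t] = 2*exp(6*t/5)/5; Var(X_t) = 4*(exp(8*t) - 1)*exp(12*t/5)/25

For GBM dX = mu X dt + sigma X dB with X_0 = x_0, apply Itô to Y = log X: dY = (mu - sigma^2/2) dt + sigma dB, so Y_t = log(x_0) + (mu - sigma^2/2) t + sigma B_t and hence X_t = x_0 * exp((mu - sigma^2/2) t + sigma B_t).
With mu = 6/5, sigma = 2*sqrt(2), x_0 = 2/5, this gives:
  X_t = 2/5 * exp((-14/5) * t + (2*sqrt(2)) * B_t).
Since sigma*B_t ~ Normal(0, sigma^2 t), E[exp(sigma*B_t)] = exp(sigma^2 t / 2); so E[X_t] = x_0 * exp((mu - sigma^2/2) t) * exp(sigma^2 t / 2) = x_0 * exp(mu t) = 2*exp(6*t/5)/5.
Var(X_t) = E[X_t^2] - (E[X_t])^2 = x_0^2 * exp(2 mu t) * (exp(sigma^2 t) - 1) = 4*(exp(8*t) - 1)*exp(12*t/5)/25.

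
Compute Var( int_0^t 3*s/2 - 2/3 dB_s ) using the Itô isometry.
Var = t*(27*t^2 - 36*t + 16)/36

The Itô integral of a deterministic integrand f(s) has mean 0 because each increment f(s) * (B_{s+ds} - B_s) has mean 0. By the Itô isometry:
  Var( int_0^t f(s) dB_s ) = E[ (int_0^t f(s) dB_s)^2 ] = int_0^t f(s)^2 ds.
Here f(s) = 3*s/2 - 2/3, so f(s)^2 = (9*s - 4)^2/36. Integrate:
  int_0^t ((9*s - 4)^2/36) ds = t*(27*t^2 - 36*t + 16)/36.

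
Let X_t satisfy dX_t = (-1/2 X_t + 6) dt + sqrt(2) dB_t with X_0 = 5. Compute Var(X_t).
Var(X_t) = 2 - 2*exp(-t)

The variance V(t) = Var(X_t) satisfies V'(t) = 2 a V(t) + c^2 with V(0) = 0 (drift coefficient is linear in X, diffusion is constant). With a = -1/2, c = sqrt(2), the solution is
  V(t) = (c^2 / (2 a)) * (exp(2 a t) - 1)
       = (sqrt(2)^2 / (2*(-1/2))) * (exp((-1) t) - 1)
       = 2 - 2*exp(-t).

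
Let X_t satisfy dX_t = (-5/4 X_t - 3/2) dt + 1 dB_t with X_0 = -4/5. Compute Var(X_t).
Var(X_t) = 2/5 - 2*exp(-5*t/2)/5

The variance V(t) = Var(X_t) satisfies V'(t) = 2 a V(t) + c^2 with V(0) = 0 (drift coefficient is linear in X, diffusion is constant). With a = -5/4, c = 1, the solution is
  V(t) = (c^2 / (2 a)) * (exp(2 a t) - 1)
       = (1^2 / (2*(-5/4))) * (exp((-5/2) t) - 1)
       = 2/5 - 2*exp(-5*t/2)/5.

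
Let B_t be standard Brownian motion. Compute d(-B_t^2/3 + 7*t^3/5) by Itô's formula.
d(-B_t^2/3 + 7*t^3/5) = (21*t^2/5 - 1/3) dt + (-2*B_t/3) dB_t

Itô's formula for f(t, x): d f(t, B_t) = (f_t + (1/2) f_xx) dt + f_x dB_t. Compute partials of f(t, x) = 7*t^3/5 - x^2/3:
  f_t(t,x)  = 21*t^2/5
  f_x(t,x)  = -2*x/3
  f_xx(t,x) = -2/3
Assemble drift = f_t + (1/2) f_xx = 21*t^2/5 - 1/3 and diffusion = f_x = -2*x/3. Substituting x = B_t:
  d(-B_t^2/3 + 7*t^3/5) = (21*t^2/5 - 1/3) dt + (-2*B_t/3) dB_t.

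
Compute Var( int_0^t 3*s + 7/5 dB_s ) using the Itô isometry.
Var = t*(75*t^2 + 105*t + 49)/25

The Itô integral of a deterministic integrand f(s) has mean 0 because each increment f(s) * (B_{s+ds} - B_s) has mean 0. By the Itô isometry:
  Var( int_0^t f(s) dB_s ) = E[ (int_0^t f(s) dB_s)^2 ] = int_0^t f(s)^2 ds.
Here f(s) = 3*s + 7/5, so f(s)^2 = (15*s + 7)^2/25. Integrate:
  int_0^t ((15*s + 7)^2/25) ds = t*(75*t^2 + 105*t + 49)/25.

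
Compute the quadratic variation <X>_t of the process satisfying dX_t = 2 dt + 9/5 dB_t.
<X>_t = 81*t/25

For an Itô process dX_t = a(t) dt + b(t) dB_t, the quadratic variation is <X>_t = int_0^t b(s)^2 ds (the drift term does not contribute). Here b(s) = 9/5, so
  b(s)^2 = 81/25.
Integrating from 0 to t:
  <X>_t = int_0^t (81/25) ds = 81*t/25.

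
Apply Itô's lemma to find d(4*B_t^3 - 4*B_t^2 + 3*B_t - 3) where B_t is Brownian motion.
d(4*B_t^3 - 4*B_t^2 + 3*B_t - 3) = (12*B_t - 4) dt + (12*B_t^2 - 8*B_t + 3) dB_t

Itô's formula for f(B_t) gives d f(B_t) = f'(B_t) dB_t + (1/2) f''(B_t) dt. Compute derivatives of f(x) = 4*x^3 - 4*x^2 + 3*x - 3:
  f'(x)  = 12*x^2 - 8*x + 3
  f''(x) = 24*x - 8
Substitute x = B_t and multiply the f'' term by 1/2:
  drift     = (1/2) * (24*x - 8) evaluated at B_t = 12*B_t - 4
  diffusion = (12*x^2 - 8*x + 3) evaluated at B_t = 12*B_t^2 - 8*B_t + 3
Therefore d(4*B_t^3 - 4*B_t^2 + 3*B_t - 3) = (12*B_t - 4) dt + (12*B_t^2 - 8*B_t + 3) dB_t.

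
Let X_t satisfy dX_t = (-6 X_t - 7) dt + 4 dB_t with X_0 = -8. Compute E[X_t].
E[X_t] = -7/6 - 41*exp(-6*t)/6

Taking expectations and using E[dB_t] = 0, the mean m(t) = E[X_t] satisfies the ODE m'(t) = a m(t) + b with m(0) = x_0. With a = -6, b = -7, x_0 = -8, the solution is
  m(t) = x_0 * exp(a t) + (b/a) * (exp(a t) - 1)
       = (-8) * exp((-6) t) + ((-7)/(-6)) * (exp((-6) t) - 1)
       = -7/6 - 41*exp(-6*t)/6.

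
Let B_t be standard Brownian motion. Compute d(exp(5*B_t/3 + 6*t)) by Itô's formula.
d(exp(5*B_t/3 + 6*t)) = (133*exp(5*B_t/3 + 6*t)/18) dt + (5*exp(5*B_t/3 + 6*t)/3) dB_t

Itô's formula for f(t, x): d f(t, B_t) = (f_t + (1/2) f_xx) dt + f_x dB_t. Compute partials of f(t, x) = exp(6*t + 5*x/3):
  f_t(t,x)  = 6*exp(6*t + 5*x/3)
  f_x(t,x)  = 5*exp(6*t + 5*x/3)/3
  f_xx(t,x) = 25*exp(6*t + 5*x/3)/9
Assemble drift = f_t + (1/2) f_xx = 133*exp(6*t + 5*x/3)/18 and diffusion = f_x = 5*exp(6*t + 5*x/3)/3. Substituting x = B_t:
  d(exp(5*B_t/3 + 6*t)) = (133*exp(5*B_t/3 + 6*t)/18) dt + (5*exp(5*B_t/3 + 6*t)/3) dB_t.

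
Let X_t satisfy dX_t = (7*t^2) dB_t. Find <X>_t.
<X>_t = 49*t^5/5

For an Itô process dX_t = a(t) dt + b(t) dB_t, the quadratic variation is <X>_t = int_0^t b(s)^2 ds (the drift term does not contribute). Here b(s) = 7*s^2, so
  b(s)^2 = 49*s^4.
Integrating from 0 to t:
  <X>_t = int_0^t (49*s^4) ds = 49*t^5/5.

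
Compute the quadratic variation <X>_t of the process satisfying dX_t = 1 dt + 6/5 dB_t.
<X>_t = 36*t/25

For an Itô process dX_t = a(t) dt + b(t) dB_t, the quadratic variation is <X>_t = int_0^t b(s)^2 ds (the drift term does not contribute). Here b(s) = 6/5, so
  b(s)^2 = 36/25.
Integrating from 0 to t:
  <X>_t = int_0^t (36/25) ds = 36*t/25.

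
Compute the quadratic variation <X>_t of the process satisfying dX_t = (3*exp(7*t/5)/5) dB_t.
<X>_t = 9*exp(14*t/5)/70 - 9/70

For an Itô process dX_t = a(t) dt + b(t) dB_t, the quadratic variation is <X>_t = int_0^t b(s)^2 ds (the drift term does not contribute). Here b(s) = 3*exp(7*s/5)/5, so
  b(s)^2 = 9*exp(14*s/5)/25.
Integrating from 0 to t:
  <X>_t = int_0^t (9*exp(14*s/5)/25) ds = 9*exp(14*t/5)/70 - 9/70.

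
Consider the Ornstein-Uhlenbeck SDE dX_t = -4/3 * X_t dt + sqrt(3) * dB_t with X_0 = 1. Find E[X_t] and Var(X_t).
E[X_t] = exp(-4*t/3); Var(X_t) = 9/8 - 9*exp(-8*t/3)/8

The OU SDE dX = -theta X dt + sigma dB admits the integrating factor exp(theta t): d(exp(theta t) X_t) = sigma exp(theta t) dB_t. Integrating from 0 to t:
  X_t = x_0 * exp(-theta t) + sigma * int_0^t exp(-theta (t-s)) dB_s.
The Itô integral has mean 0 and (by the Itô isometry) variance sigma^2 * int_0^t exp(-2 theta (t - s)) ds = sigma^2 * (1 - exp(-2 theta t)) / (2 theta).
With theta = 4/3, sigma = sqrt(3), x_0 = 1:
  E[X_t] = 1 * exp(-4/3 t) = exp(-4*t/3)
  Var(X_t) = (sqrt(3))^2 * (1 - exp(-2*4/3 t)) / (2 * 4/3) = 9/8 - 9*exp(-8*t/3)/8.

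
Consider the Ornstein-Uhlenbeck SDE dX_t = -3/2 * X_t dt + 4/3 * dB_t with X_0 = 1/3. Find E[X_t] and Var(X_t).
E[X_t] = exp(-3*t/2)/3; Var(X_t) = 16/27 - 16*exp(-3*t)/27

The OU SDE dX = -theta X dt + sigma dB admits the integrating factor exp(theta t): d(exp(theta t) X_t) = sigma exp(theta t) dB_t. Integrating from 0 to t:
  X_t = x_0 * exp(-theta t) + sigma * int_0^t exp(-theta (t-s)) dB_s.
The Itô integral has mean 0 and (by the Itô isometry) variance sigma^2 * int_0^t exp(-2 theta (t - s)) ds = sigma^2 * (1 - exp(-2 theta t)) / (2 theta).
With theta = 3/2, sigma = 4/3, x_0 = 1/3:
  E[X_t] = 1/3 * exp(-3/2 t) = exp(-3*t/2)/3
  Var(X_t) = (4/3)^2 * (1 - exp(-2*3/2 t)) / (2 * 3/2) = 16/27 - 16*exp(-3*t)/27.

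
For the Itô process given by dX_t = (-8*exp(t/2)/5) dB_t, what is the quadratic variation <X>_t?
<X>_t = 64*exp(t)/25 - 64/25

For an Itô process dX_t = a(t) dt + b(t) dB_t, the quadratic variation is <X>_t = int_0^t b(s)^2 ds (the drift term does not contribute). Here b(s) = -8*exp(s/2)/5, so
  b(s)^2 = 64*exp(s)/25.
Integrating from 0 to t:
  <X>_t = int_0^t (64*exp(s)/25) ds = 64*exp(t)/25 - 64/25.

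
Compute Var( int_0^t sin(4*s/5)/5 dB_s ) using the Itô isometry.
Var = t/50 - sin(4*t/5)*cos(4*t/5)/40

The Itô integral of a deterministic integrand f(s) has mean 0 because each increment f(s) * (B_{s+ds} - B_s) has mean 0. By the Itô isometry:
  Var( int_0^t f(s) dB_s ) = E[ (int_0^t f(s) dB_s)^2 ] = int_0^t f(s)^2 ds.
Here f(s) = sin(4*s/5)/5, so f(s)^2 = sin(4*s/5)^2/25. Integrate:
  int_0^t (sin(4*s/5)^2/25) ds = t/50 - sin(4*t/5)*cos(4*t/5)/40.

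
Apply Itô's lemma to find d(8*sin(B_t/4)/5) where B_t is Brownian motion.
d(8*sin(B_t/4)/5) = (-sin(B_t/4)/20) dt + (2*cos(B_t/4)/5) dB_t

Itô's formula for f(B_t) gives d f(B_t) = f'(B_t) dB_t + (1/2) f''(B_t) dt. Compute derivatives of f(x) = 8*sin(x/4)/5:
  f'(x)  = 2*cos(x/4)/5
  f''(x) = -sin(x/4)/10
Substitute x = B_t and multiply the f'' term by 1/2:
  drift     = (1/2) * (-sin(x/4)/10) evaluated at B_t = -sin(B_t/4)/20
  diffusion = (2*cos(x/4)/5) evaluated at B_t = 2*cos(B_t/4)/5
Therefore d(8*sin(B_t/4)/5) = (-sin(B_t/4)/20) dt + (2*cos(B_t/4)/5) dB_t.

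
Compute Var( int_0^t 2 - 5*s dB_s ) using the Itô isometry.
Var = t*(25*t^2 - 30*t + 12)/3

The Itô integral of a deterministic integrand f(s) has mean 0 because each increment f(s) * (B_{s+ds} - B_s) has mean 0. By the Itô isometry:
  Var( int_0^t f(s) dB_s ) = E[ (int_0^t f(s) dB_s)^2 ] = int_0^t f(s)^2 ds.
Here f(s) = 2 - 5*s, so f(s)^2 = (5*s - 2)^2. Integrate:
  int_0^t ((5*s - 2)^2) ds = t*(25*t^2 - 30*t + 12)/3.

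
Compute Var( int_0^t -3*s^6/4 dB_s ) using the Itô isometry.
Var = 9*t^13/208

The Itô integral of a deterministic integrand f(s) has mean 0 because each increment f(s) * (B_{s+ds} - B_s) has mean 0. By the Itô isometry:
  Var( int_0^t f(s) dB_s ) = E[ (int_0^t f(s) dB_s)^2 ] = int_0^t f(s)^2 ds.
Here f(s) = -3*s^6/4, so f(s)^2 = 9*s^12/16. Integrate:
  int_0^t (9*s^12/16) ds = 9*t^13/208.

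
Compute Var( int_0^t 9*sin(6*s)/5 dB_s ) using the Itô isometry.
Var = 81*t/50 - 27*sin(12*t)/200

The Itô integral of a deterministic integrand f(s) has mean 0 because each increment f(s) * (B_{s+ds} - B_s) has mean 0. By the Itô isometry:
  Var( int_0^t f(s) dB_s ) = E[ (int_0^t f(s) dB_s)^2 ] = int_0^t f(s)^2 ds.
Here f(s) = 9*sin(6*s)/5, so f(s)^2 = 81*sin(6*s)^2/25. Integrate:
  int_0^t (81*sin(6*s)^2/25) ds = 81*t/50 - 27*sin(12*t)/200.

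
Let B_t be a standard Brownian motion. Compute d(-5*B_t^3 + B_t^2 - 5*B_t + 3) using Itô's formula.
d(-5*B_t^3 + B_t^2 - 5*B_t + 3) = (1 - 15*B_t) dt + (-15*B_t^2 + 2*B_t - 5) dB_t

Itô's formula for f(B_t) gives d f(B_t) = f'(B_t) dB_t + (1/2) f''(B_t) dt. Compute derivatives of f(x) = -5*x^3 + x^2 - 5*x + 3:
  f'(x)  = -15*x^2 + 2*x - 5
  f''(x) = 2 - 30*x
Substitute x = B_t and multiply the f'' term by 1/2:
  drift     = (1/2) * (2 - 30*x) evaluated at B_t = 1 - 15*B_t
  diffusion = (-15*x^2 + 2*x - 5) evaluated at B_t = -15*B_t^2 + 2*B_t - 5
Therefore d(-5*B_t^3 + B_t^2 - 5*B_t + 3) = (1 - 15*B_t) dt + (-15*B_t^2 + 2*B_t - 5) dB_t.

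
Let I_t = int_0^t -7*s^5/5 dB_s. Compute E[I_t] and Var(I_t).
E[I_t] = 0; Var(I_t) = 49*t^11/275

The Itô integral of a deterministic integrand f(s) has mean 0 because each increment f(s) * (B_{s+ds} - B_s) has mean 0. By the Itô isometry:
  Var( int_0^t f(s) dB_s ) = E[ (int_0^t f(s) dB_s)^2 ] = int_0^t f(s)^2 ds.
Here f(s) = -7*s^5/5, so f(s)^2 = 49*s^10/25. Integrate:
  int_0^t (49*s^10/25) ds = 49*t^11/275.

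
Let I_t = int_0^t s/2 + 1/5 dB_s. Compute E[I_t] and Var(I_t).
E[I_t] = 0; Var(I_t) = t*(25*t^2 + 30*t + 12)/300

The Itô integral of a deterministic integrand f(s) has mean 0 because each increment f(s) * (B_{s+ds} - B_s) has mean 0. By the Itô isometry:
  Var( int_0^t f(s) dB_s ) = E[ (int_0^t f(s) dB_s)^2 ] = int_0^t f(s)^2 ds.
Here f(s) = s/2 + 1/5, so f(s)^2 = (5*s + 2)^2/100. Integrate:
  int_0^t ((5*s + 2)^2/100) ds = t*(25*t^2 + 30*t + 12)/300.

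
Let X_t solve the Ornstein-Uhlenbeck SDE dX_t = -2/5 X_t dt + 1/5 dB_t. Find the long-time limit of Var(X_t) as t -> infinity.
lim Var(X_t) = 1/20

The OU SDE dX = -theta X dt + sigma dB admits the integrating factor exp(theta t): d(exp(theta t) X_t) = sigma exp(theta t) dB_t. Integrating from 0 to t gives X_t = x_0 * exp(-theta t) + sigma * int_0^t exp(-theta (t-s)) dB_s for any initial x_0. The Itô integral has variance (by the Itô isometry) sigma^2 * int_0^t exp(-2 theta (t - s)) ds = sigma^2 * (1 - exp(-2 theta t)) / (2 theta), independent of x_0.
With theta = 2/5, sigma = 1/5:
  Var(X_t) = (1/5)^2 * (1 - exp(-2*2/5 t)) / (2 * 2/5) = 1/20 - exp(-4*t/5)/20.
As t -> infinity, exp(-2*2/5 t) -> 0, so the stationary variance is sigma^2 / (2 theta) = 1/20.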